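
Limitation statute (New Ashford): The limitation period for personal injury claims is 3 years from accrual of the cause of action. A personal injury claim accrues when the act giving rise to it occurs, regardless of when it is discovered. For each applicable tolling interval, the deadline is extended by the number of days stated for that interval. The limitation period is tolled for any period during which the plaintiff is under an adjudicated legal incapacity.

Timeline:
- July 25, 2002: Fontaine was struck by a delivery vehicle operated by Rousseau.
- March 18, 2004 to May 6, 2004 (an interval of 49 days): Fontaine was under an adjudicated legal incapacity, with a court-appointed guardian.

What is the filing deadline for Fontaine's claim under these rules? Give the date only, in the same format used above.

September 12, 2005

The claim accrued on July 25, 2002, when the wrongful act occurred.
3 years from July 25, 2002 is July 25, 2005.
Because the plaintiff's legal incapacity ran from March 18, 2004 to May 6, 2004, the deadline is extended by 49 days to September 12, 2005.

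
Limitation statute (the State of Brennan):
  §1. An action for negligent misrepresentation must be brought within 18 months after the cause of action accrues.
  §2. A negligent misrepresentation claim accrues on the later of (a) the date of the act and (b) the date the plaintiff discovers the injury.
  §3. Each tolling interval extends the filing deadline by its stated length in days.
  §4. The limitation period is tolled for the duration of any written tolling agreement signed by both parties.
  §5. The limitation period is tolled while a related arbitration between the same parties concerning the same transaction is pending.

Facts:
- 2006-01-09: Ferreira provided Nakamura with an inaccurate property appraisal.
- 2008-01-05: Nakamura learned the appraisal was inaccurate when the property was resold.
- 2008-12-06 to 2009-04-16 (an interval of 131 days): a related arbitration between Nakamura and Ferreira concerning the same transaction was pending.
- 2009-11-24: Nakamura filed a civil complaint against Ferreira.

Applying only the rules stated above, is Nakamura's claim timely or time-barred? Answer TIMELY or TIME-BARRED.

Taking the later of the act (2006-01-09) and discovery (2008-01-05), the claim accrued on 2008-01-05.
The untolled deadline — 18 months after 2008-01-05 — is 2009-07-05.
The period was tolled for 131 days by the pending related arbitration (2008-12-06 to 2009-04-16), pushing the deadline to 2009-11-13.
Filing on 2009-11-24 missed the 2009-11-13 deadline — the action is time-barred.

TIME-BARRED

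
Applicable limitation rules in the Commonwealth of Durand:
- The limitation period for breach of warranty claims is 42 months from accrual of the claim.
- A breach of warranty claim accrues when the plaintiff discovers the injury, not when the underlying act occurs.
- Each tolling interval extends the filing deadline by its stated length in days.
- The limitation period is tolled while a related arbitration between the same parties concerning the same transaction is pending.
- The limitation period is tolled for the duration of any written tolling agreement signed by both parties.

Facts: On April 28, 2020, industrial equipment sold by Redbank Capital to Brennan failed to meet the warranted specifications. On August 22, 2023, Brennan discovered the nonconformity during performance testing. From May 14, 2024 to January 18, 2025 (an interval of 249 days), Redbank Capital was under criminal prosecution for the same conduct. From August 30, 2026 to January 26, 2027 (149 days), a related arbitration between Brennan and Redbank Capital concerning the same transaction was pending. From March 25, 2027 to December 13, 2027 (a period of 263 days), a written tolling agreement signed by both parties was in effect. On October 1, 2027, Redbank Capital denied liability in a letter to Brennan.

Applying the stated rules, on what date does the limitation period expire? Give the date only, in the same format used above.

April 9, 2028

Under the discovery rule, the claim accrued on August 22, 2023, when Brennan discovered the injury — not on the April 28, 2020 date of the underlying act.
Adding the 42 months base period to August 22, 2023 gives a deadline of February 22, 2027, before any tolling.
The pending related arbitration from August 30, 2026 to January 26, 2027 tolled the period for 149 days, extending the deadline to July 21, 2027.
Because the written tolling agreement ran from March 25, 2027 to December 13, 2027, the deadline is extended by 263 days to April 9, 2028.
Although a criminal prosecution ran from May 14, 2024 to January 18, 2025, the stated rules do not make that a tolling event, so it is disregarded.
Nothing else in the chronology tolls or restarts the period.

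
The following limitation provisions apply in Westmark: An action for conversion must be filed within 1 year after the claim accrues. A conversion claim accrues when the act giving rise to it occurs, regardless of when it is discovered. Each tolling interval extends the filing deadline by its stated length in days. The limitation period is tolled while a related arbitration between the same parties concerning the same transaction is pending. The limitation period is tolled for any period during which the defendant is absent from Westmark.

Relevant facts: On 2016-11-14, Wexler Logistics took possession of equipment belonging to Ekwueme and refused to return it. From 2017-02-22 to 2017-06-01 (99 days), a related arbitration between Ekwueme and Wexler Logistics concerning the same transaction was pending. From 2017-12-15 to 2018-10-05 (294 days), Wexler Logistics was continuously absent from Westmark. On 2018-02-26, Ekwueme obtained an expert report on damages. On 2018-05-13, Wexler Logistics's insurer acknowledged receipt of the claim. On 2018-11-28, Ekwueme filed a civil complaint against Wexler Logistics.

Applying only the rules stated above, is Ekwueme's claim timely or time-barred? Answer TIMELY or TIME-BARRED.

TIMELY

The claim accrued on 2016-11-14, when the wrongful act occurred.
1 year from 2016-11-14 is 2017-11-14.
Because the pending related arbitration ran from 2017-02-22 to 2017-06-01, the deadline is extended by 99 days to 2018-02-21.
Because the defendant's absence from the jurisdiction ran from 2017-12-15 to 2018-10-05, the deadline is extended by 294 days to 2018-12-12.
The other events in the timeline have no effect on the limitation period under the stated rules.
Filing on 2018-11-28 beat the 2018-12-12 deadline — the action is timely.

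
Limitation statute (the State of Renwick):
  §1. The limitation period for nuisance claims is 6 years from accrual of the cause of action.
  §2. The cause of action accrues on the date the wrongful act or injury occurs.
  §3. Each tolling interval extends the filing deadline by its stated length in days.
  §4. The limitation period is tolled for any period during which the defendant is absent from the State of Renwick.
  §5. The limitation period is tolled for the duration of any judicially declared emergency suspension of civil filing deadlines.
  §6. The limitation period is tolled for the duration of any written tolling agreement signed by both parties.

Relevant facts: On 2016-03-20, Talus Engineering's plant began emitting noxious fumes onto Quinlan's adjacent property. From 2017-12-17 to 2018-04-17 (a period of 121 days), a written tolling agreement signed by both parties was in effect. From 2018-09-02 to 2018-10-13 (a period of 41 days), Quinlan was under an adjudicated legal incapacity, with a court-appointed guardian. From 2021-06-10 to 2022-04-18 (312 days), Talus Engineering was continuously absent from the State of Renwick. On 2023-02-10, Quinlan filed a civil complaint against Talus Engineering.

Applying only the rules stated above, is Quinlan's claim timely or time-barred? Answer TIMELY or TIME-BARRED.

The cause of action accrued on 2016-03-20, the date of the act.
6 years from 2016-03-20 is 2022-03-20.
Because the written tolling agreement ran from 2017-12-17 to 2018-04-17, the deadline is extended by 121 days to 2022-07-19.
Because the defendant's absence from the jurisdiction ran from 2021-06-10 to 2022-04-18, the deadline is extended by 312 days to 2023-05-27.
The plaintiff's legal incapacity from 2018-09-02 to 2018-10-13 does not toll the period, because no stated rule makes the plaintiff's incapacity a tolling event.
Quinlan filed on 2023-02-10, before the 2023-05-27 deadline, so the action is timely.

TIMELY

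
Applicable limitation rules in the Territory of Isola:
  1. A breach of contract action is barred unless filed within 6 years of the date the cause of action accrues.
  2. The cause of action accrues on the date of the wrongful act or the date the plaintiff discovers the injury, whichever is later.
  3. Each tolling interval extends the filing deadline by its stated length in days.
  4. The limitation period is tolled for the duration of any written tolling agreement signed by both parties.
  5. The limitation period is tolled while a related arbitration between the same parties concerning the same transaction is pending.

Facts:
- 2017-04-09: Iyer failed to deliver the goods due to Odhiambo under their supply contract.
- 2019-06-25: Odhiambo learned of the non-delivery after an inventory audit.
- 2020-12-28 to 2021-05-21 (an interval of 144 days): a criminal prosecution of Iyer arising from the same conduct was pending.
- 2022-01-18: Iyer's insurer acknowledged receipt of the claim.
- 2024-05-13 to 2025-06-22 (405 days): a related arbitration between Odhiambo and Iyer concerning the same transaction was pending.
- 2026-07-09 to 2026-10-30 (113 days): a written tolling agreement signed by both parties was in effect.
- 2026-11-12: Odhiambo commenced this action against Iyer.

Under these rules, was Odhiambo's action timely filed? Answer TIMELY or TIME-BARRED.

Taking the later of the act (2017-04-09) and discovery (2019-06-25), the claim accrued on 2019-06-25.
The untolled deadline — 6 years after 2019-06-25 — is 2025-06-25.
Because the pending related arbitration ran from 2024-05-13 to 2025-06-22, the deadline is extended by 405 days to 2026-08-04.
The written tolling agreement from 2026-07-09 to 2026-10-30 tolled the period for 113 days, extending the deadline to 2026-11-25.
No stated provision tolls the period for a criminal prosecution, so the interval from 2020-12-28 to 2021-05-21 has no effect on the deadline.
Nothing else in the chronology tolls or restarts the period.
Filing on 2026-11-12 beat the 2026-11-25 deadline — the action is timely.

TIMELY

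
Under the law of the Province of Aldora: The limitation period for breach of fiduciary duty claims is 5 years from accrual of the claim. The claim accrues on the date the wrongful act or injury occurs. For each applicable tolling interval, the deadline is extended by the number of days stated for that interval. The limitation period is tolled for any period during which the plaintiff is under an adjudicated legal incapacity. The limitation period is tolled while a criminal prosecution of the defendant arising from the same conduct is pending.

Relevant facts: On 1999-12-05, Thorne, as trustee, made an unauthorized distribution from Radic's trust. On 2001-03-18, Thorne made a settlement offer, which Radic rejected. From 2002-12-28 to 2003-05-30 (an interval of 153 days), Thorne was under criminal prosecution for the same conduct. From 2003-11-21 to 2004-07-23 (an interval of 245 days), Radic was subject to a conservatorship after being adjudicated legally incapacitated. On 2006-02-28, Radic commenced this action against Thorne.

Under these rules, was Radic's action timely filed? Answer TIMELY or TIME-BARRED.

TIME-BARRED

The claim accrued on 1999-12-05, when the wrongful act occurred.
5 years from 1999-12-05 is 2004-12-05.
Because the pending criminal prosecution ran from 2002-12-28 to 2003-05-30, the deadline is extended by 153 days to 2005-05-07.
The period was tolled for 245 days by the plaintiff's legal incapacity (2003-11-21 to 2004-07-23), pushing the deadline to 2006-01-07.
None of the other events listed affects the running of the period under the stated rules.
The 2006-02-28 filing falls after the 2006-01-07 deadline; the claim is time-barred.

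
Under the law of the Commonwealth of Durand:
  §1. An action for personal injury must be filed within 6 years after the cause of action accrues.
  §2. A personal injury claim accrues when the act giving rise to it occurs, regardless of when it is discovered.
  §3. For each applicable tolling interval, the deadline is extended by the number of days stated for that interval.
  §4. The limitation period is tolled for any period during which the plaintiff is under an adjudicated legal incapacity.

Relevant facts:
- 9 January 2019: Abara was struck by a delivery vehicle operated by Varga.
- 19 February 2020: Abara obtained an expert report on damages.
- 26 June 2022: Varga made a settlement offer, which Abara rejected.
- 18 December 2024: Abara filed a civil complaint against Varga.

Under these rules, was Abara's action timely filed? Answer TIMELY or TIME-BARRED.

The cause of action accrued on 9 January 2019, the date of the act.
The untolled deadline — 6 years after 9 January 2019 — is 9 January 2025.
The other events in the timeline have no effect on the limitation period under the stated rules.
Abara filed on 18 December 2024, before the 9 January 2025 deadline, so the action is timely.

TIMELY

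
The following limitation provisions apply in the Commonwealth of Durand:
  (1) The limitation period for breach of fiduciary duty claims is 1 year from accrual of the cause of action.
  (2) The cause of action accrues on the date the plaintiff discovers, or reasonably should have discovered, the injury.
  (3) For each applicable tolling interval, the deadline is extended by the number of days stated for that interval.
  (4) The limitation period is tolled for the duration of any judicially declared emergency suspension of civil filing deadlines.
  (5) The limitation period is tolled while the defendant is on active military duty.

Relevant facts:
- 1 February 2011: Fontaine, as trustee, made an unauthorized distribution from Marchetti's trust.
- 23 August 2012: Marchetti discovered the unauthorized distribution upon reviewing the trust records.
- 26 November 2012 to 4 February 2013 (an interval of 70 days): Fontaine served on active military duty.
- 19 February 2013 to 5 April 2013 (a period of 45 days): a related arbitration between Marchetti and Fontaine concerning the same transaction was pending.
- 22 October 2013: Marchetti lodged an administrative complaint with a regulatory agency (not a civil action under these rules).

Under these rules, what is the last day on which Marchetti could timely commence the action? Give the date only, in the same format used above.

1 November 2013

Accrual is tied to discovery, so the period began on 23 August 2012 rather than on 1 February 2011 when the act occurred.
The untolled deadline — 1 year after 23 August 2012 — is 23 August 2013.
The period was tolled for 70 days by the defendant's active military service (26 November 2012 to 4 February 2013), pushing the deadline to 1 November 2013.
Although a pending arbitration ran from 19 February 2013 to 5 April 2013, the stated rules do not make that a tolling event, so it is disregarded.
The other events in the timeline have no effect on the limitation period under the stated rules.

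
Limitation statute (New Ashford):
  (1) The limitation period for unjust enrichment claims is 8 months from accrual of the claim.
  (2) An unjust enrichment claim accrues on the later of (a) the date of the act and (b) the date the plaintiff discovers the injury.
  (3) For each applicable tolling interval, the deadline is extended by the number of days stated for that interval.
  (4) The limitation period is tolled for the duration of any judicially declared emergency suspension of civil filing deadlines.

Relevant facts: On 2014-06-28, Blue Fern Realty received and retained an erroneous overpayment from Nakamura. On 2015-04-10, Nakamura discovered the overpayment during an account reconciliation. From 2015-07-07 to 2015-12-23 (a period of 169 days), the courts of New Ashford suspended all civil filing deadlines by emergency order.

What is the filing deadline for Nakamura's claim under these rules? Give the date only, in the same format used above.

Because discovery on 2015-04-10 post-dates the 2014-06-28 act, accrual under the later-of rule falls on 2015-04-10.
The untolled deadline — 8 months after 2015-04-10 — is 2015-12-10.
Because the emergency suspension of filing deadlines ran from 2015-07-07 to 2015-12-23, the deadline is extended by 169 days to 2016-05-27.

2016-05-27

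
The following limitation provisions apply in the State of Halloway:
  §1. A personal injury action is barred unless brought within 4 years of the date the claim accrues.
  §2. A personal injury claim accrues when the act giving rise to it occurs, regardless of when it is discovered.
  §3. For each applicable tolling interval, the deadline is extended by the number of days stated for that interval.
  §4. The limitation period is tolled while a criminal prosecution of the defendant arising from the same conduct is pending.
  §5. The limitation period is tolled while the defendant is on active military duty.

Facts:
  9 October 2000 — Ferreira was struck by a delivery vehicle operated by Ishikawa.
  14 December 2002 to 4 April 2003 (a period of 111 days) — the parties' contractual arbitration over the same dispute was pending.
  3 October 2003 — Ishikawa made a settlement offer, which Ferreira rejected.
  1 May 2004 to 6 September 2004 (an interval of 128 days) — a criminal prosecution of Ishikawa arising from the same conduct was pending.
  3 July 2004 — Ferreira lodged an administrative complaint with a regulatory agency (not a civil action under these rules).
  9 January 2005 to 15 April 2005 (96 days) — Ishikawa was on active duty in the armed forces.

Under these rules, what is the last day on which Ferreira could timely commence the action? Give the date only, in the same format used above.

The claim accrued on 9 October 2000, the date of the act.
The untolled deadline — 4 years after 9 October 2000 — is 9 October 2004.
The period was tolled for 128 days by the pending criminal prosecution (1 May 2004 to 6 September 2004), pushing the deadline to 14 February 2005.
The period was tolled for 96 days by the defendant's active military service (9 January 2005 to 15 April 2005), pushing the deadline to 21 May 2005.
No stated provision tolls the period for a pending arbitration, so the interval from 14 December 2002 to 4 April 2003 has no effect on the deadline.
None of the other events listed affects the running of the period under the stated rules.

21 May 2005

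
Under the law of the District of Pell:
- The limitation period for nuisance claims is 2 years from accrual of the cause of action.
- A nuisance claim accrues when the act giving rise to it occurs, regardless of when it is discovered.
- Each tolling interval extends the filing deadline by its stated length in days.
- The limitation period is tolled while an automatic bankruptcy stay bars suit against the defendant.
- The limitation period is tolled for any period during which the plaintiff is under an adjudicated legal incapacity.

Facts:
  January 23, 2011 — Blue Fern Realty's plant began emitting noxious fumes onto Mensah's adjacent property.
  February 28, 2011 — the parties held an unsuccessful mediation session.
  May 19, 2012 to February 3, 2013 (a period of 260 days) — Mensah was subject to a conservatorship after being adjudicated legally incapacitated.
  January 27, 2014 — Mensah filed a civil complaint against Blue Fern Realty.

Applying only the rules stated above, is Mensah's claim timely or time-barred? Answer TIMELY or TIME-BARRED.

The claim accrued on January 23, 2011, when the wrongful act occurred.
Adding the 2 years base period to January 23, 2011 gives a deadline of January 23, 2013, before any tolling.
The plaintiff's legal incapacity from May 19, 2012 to February 3, 2013 tolled the period for 260 days, extending the deadline to October 10, 2013.
The other events in the timeline have no effect on the limitation period under the stated rules.
Mensah filed on January 27, 2014, after the October 10, 2013 deadline, so the action is time-barred.

TIME-BARRED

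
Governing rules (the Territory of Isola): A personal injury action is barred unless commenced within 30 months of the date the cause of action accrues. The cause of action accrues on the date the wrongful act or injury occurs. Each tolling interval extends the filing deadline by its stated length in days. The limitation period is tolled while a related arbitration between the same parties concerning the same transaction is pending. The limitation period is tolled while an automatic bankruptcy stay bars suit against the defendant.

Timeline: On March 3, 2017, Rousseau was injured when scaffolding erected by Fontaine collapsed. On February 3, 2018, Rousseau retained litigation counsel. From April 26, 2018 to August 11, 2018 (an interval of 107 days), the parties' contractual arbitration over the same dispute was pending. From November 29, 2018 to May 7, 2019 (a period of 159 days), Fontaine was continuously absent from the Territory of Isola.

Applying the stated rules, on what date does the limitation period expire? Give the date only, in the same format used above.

December 19, 2019

The limitation period began to run on March 3, 2017.
The untolled deadline — 30 months after March 3, 2017 — is September 3, 2019.
Because the pending related arbitration ran from April 26, 2018 to August 11, 2018, the deadline is extended by 107 days to December 19, 2019.
Although the defendant's absence ran from November 29, 2018 to May 7, 2019, the stated rules do not make that a tolling event, so it is disregarded.
The other events in the timeline have no effect on the limitation period under the stated rules.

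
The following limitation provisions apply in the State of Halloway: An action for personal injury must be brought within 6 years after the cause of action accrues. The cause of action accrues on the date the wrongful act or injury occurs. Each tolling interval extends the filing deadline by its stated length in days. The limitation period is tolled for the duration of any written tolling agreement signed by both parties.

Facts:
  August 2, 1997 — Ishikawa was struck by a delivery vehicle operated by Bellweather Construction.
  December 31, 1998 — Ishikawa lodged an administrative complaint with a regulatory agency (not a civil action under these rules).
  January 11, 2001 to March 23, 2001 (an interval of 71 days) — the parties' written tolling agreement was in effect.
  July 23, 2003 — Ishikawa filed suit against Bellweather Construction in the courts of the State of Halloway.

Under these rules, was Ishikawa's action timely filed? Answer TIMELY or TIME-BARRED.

The limitation period began to run on August 2, 1997.
6 years from August 2, 1997 is August 2, 2003.
Because the written tolling agreement ran from January 11, 2001 to March 23, 2001, the deadline is extended by 71 days to October 12, 2003.
None of the other events listed affects the running of the period under the stated rules.
Ishikawa filed on July 23, 2003, before the October 12, 2003 deadline, so the action is timely.

TIMELY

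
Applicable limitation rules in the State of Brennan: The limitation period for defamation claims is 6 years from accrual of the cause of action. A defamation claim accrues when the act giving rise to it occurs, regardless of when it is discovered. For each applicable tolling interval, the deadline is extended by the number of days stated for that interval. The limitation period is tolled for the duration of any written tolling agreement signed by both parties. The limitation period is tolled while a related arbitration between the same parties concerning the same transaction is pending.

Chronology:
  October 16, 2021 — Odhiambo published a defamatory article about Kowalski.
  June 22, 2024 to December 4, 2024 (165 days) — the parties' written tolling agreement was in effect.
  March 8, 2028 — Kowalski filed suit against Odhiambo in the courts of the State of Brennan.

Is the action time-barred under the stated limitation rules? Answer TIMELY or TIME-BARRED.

The limitation period began to run on October 16, 2021.
Adding the 6 years base period to October 16, 2021 gives a deadline of October 16, 2027, before any tolling.
The period was tolled for 165 days by the written tolling agreement (June 22, 2024 to December 4, 2024), pushing the deadline to March 29, 2028.
Filing on March 8, 2028 beat the March 29, 2028 deadline — the action is timely.

TIMELY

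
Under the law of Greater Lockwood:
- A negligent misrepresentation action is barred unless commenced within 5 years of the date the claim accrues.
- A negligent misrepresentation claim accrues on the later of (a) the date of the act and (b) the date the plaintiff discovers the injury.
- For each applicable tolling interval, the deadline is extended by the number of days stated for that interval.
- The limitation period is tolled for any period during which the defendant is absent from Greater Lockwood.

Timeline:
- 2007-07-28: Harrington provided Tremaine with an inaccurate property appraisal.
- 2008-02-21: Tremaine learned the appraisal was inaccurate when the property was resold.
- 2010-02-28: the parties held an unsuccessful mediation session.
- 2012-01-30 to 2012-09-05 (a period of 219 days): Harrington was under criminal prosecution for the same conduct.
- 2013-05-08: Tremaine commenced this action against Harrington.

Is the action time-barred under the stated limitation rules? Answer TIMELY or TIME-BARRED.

The claim accrued on 2008-02-21 — the later of the 2007-07-28 act and the 2008-02-21 discovery.
5 years from 2008-02-21 is 2013-02-21.
No stated provision tolls the period for a criminal prosecution, so the interval from 2012-01-30 to 2012-09-05 has no effect on the deadline.
None of the other events listed affects the running of the period under the stated rules.
Filing on 2013-05-08 missed the 2013-02-21 deadline — the action is time-barred.

TIME-BARRED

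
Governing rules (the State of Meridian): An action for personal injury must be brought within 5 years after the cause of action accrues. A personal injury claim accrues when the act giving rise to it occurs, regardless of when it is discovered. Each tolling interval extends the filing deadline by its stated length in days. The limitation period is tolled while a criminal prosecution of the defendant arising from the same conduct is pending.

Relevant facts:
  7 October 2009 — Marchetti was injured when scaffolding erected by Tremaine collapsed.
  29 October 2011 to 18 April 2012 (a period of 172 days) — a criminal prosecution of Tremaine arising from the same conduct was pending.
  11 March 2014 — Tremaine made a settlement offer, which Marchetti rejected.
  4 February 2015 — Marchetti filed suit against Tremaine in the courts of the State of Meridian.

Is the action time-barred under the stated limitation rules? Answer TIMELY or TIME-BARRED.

The limitation period began to run on 7 October 2009.
Adding the 5 years base period to 7 October 2009 gives a deadline of 7 October 2014, before any tolling.
Because the pending criminal prosecution ran from 29 October 2011 to 18 April 2012, the deadline is extended by 172 days to 28 March 2015.
None of the other events listed affects the running of the period under the stated rules.
Marchetti filed on 4 February 2015, before the 28 March 2015 deadline, so the action is timely.

TIMELY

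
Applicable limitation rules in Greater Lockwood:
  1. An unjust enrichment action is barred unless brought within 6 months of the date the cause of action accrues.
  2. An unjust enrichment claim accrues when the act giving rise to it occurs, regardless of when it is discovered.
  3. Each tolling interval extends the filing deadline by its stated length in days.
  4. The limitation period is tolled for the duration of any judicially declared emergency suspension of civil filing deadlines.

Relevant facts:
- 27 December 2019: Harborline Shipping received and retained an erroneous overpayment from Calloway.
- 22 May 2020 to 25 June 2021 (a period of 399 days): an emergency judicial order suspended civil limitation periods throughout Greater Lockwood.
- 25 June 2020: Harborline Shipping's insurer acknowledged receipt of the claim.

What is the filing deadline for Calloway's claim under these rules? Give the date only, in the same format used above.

31 July 2021

The cause of action accrued on 27 December 2019, the date of the act.
The untolled deadline — 6 months after 27 December 2019 — is 27 June 2020.
The period was tolled for 399 days by the emergency suspension of filing deadlines (22 May 2020 to 25 June 2021), pushing the deadline to 31 July 2021.
Nothing else in the chronology tolls or restarts the period.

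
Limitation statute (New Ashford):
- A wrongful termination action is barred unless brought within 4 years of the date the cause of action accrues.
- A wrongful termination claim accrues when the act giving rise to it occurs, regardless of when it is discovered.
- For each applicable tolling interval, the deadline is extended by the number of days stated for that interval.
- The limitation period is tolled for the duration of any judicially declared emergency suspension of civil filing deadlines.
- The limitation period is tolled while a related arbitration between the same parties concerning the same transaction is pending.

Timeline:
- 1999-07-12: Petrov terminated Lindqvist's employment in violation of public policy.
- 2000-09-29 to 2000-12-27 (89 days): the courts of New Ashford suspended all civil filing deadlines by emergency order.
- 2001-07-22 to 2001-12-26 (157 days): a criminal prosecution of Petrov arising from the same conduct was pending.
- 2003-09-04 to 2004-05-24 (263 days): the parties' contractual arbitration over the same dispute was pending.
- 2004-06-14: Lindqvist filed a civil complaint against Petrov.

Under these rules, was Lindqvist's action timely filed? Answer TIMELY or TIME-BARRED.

The claim accrued on 1999-07-12, when the wrongful act occurred.
4 years from 1999-07-12 is 2003-07-12.
The period was tolled for 89 days by the emergency suspension of filing deadlines (2000-09-29 to 2000-12-27), pushing the deadline to 2003-10-09.
The pending related arbitration from 2003-09-04 to 2004-05-24 tolled the period for 263 days, extending the deadline to 2004-06-28.
The pending criminal prosecution from 2001-07-22 to 2001-12-26 does not toll the period, because no stated rule makes a criminal prosecution a tolling event.
The 2004-06-14 filing precedes the 2004-06-28 deadline; the claim is timely.

TIMELY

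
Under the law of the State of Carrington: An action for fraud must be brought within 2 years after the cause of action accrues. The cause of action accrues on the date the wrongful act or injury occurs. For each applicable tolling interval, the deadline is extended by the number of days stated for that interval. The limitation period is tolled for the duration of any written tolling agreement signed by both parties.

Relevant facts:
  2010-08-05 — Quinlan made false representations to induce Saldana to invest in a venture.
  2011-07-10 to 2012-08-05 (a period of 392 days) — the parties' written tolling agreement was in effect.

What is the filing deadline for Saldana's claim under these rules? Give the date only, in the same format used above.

The limitation period began to run on 2010-08-05.
The untolled deadline — 2 years after 2010-08-05 — is 2012-08-05.
The written tolling agreement from 2011-07-10 to 2012-08-05 tolled the period for 392 days, extending the deadline to 2013-09-01.

2013-09-01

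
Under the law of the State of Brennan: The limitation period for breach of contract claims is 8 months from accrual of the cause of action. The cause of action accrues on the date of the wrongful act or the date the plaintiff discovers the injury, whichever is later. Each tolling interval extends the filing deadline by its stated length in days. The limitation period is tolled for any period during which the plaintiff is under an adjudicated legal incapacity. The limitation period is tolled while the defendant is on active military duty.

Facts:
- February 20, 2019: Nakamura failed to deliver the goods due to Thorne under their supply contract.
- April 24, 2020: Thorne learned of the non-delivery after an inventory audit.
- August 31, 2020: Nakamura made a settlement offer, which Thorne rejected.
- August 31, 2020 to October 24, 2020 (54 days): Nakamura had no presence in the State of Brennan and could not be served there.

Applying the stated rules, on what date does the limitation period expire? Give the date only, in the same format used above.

December 24, 2020

The claim accrued on April 24, 2020 — the later of the February 20, 2019 act and the April 24, 2020 discovery.
Adding the 8 months base period to April 24, 2020 gives a deadline of December 24, 2020, before any tolling.
No stated provision tolls the period for the defendant's absence, so the interval from August 31, 2020 to October 24, 2020 has no effect on the deadline.
The other events in the timeline have no effect on the limitation period under the stated rules.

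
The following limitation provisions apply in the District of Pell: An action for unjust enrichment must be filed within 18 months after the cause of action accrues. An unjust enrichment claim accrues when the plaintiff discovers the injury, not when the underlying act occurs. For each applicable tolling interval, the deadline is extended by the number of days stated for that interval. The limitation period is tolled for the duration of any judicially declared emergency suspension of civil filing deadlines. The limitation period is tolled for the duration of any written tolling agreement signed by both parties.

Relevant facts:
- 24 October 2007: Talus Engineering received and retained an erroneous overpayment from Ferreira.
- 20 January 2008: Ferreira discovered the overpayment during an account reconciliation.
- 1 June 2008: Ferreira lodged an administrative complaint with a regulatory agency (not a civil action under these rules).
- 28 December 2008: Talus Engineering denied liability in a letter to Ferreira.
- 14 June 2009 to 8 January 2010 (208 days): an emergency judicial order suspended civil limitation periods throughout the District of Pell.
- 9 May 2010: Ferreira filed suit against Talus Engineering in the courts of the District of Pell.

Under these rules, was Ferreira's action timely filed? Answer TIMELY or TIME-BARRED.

TIME-BARRED

Accrual is tied to discovery, so the period began on 20 January 2008 rather than on 24 October 2007 when the act occurred.
Adding the 18 months base period to 20 January 2008 gives a deadline of 20 July 2009, before any tolling.
The emergency suspension of filing deadlines from 14 June 2009 to 8 January 2010 tolled the period for 208 days, extending the deadline to 13 February 2010.
None of the other events listed affects the running of the period under the stated rules.
Filing on 9 May 2010 missed the 13 February 2010 deadline — the action is time-barred.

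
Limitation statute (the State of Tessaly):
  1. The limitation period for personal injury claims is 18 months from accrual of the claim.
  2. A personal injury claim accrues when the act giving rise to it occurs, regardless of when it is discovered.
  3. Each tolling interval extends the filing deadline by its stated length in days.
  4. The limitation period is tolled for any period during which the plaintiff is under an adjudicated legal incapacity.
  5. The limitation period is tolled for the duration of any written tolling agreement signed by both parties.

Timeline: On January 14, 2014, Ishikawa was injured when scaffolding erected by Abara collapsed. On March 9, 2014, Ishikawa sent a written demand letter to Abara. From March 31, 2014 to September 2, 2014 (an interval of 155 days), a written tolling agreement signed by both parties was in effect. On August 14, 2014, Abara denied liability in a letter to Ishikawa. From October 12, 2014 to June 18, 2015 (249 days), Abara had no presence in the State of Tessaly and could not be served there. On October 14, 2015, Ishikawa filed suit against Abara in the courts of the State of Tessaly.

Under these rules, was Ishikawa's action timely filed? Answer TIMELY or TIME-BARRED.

The claim accrued on January 14, 2014, when the wrongful act occurred.
Adding the 18 months base period to January 14, 2014 gives a deadline of July 14, 2015, before any tolling.
The period was tolled for 155 days by the written tolling agreement (March 31, 2014 to September 2, 2014), pushing the deadline to December 16, 2015.
Although the defendant's absence ran from October 12, 2014 to June 18, 2015, the stated rules do not make that a tolling event, so it is disregarded.
The other events in the timeline have no effect on the limitation period under the stated rules.
Filing on October 14, 2015 beat the December 16, 2015 deadline — the action is timely.

TIMELY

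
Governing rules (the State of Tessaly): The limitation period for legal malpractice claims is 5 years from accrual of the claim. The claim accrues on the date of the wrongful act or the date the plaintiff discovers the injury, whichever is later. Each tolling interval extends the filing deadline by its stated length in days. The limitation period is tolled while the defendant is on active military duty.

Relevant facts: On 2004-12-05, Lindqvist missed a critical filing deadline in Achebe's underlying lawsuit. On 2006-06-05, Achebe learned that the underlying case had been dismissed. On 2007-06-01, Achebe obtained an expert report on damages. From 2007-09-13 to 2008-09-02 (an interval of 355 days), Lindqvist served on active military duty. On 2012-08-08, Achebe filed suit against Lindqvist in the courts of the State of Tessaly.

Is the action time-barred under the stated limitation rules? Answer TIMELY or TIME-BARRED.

TIME-BARRED

The claim accrued on 2006-06-05 — the later of the 2004-12-05 act and the 2006-06-05 discovery.
Adding the 5 years base period to 2006-06-05 gives a deadline of 2011-06-05, before any tolling.
The period was tolled for 355 days by the defendant's active military service (2007-09-13 to 2008-09-02), pushing the deadline to 2012-05-25.
Nothing else in the chronology tolls or restarts the period.
The 2012-08-08 filing falls after the 2012-05-25 deadline; the claim is time-barred.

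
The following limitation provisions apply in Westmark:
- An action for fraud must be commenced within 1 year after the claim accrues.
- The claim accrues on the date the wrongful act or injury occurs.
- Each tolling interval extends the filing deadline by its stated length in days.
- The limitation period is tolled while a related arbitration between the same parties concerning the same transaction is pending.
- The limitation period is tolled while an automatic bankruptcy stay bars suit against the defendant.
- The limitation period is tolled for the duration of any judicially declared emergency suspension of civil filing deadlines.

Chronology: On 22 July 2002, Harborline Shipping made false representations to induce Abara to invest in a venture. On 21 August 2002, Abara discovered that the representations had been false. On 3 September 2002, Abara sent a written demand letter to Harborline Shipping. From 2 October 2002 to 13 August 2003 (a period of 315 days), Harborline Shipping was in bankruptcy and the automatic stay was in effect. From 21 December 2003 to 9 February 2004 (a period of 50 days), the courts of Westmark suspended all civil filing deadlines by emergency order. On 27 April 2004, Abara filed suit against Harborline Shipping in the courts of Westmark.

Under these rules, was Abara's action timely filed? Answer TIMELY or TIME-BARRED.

Because the rule ties accrual to occurrence, the claim accrued on 22 July 2002, not on the 21 August 2002 discovery date.
Adding the 1 year base period to 22 July 2002 gives a deadline of 22 July 2003, before any tolling.
Because the automatic bankruptcy stay ran from 2 October 2002 to 13 August 2003, the deadline is extended by 315 days to 1 June 2004.
The emergency suspension of filing deadlines from 21 December 2003 to 9 February 2004 tolled the period for 50 days, extending the deadline to 21 July 2004.
The other events in the timeline have no effect on the limitation period under the stated rules.
Filing on 27 April 2004 beat the 21 July 2004 deadline — the action is timely.

TIMELY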